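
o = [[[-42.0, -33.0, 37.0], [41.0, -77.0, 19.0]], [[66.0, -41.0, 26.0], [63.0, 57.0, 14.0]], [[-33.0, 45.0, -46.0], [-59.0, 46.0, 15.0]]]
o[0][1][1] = -77.0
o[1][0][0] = 66.0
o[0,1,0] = 41.0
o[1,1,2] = 14.0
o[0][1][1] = -77.0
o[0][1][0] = 41.0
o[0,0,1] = -33.0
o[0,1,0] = 41.0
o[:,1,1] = [-77.0, 57.0, 46.0]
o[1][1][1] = 57.0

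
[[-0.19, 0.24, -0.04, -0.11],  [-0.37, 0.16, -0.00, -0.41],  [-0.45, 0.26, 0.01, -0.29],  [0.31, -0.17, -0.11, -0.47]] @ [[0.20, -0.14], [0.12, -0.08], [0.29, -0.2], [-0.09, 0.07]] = [[-0.01, 0.01], [-0.02, 0.01], [-0.03, 0.02], [0.05, -0.04]]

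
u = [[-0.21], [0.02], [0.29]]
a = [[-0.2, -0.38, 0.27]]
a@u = [[0.11]]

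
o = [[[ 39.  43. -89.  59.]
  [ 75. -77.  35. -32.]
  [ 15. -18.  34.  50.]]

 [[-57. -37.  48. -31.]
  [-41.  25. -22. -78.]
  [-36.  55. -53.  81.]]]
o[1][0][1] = -37.0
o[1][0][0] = -57.0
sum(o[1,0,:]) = -77.0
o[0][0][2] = -89.0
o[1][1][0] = -41.0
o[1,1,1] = 25.0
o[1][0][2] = 48.0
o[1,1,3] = -78.0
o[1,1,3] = -78.0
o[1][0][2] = 48.0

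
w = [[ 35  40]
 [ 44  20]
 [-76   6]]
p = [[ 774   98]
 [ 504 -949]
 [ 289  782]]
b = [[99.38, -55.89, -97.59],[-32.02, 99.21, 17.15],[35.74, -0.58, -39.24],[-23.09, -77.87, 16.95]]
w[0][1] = 40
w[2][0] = -76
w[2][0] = -76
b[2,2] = -39.24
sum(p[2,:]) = 1071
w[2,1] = 6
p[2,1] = 782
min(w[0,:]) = 35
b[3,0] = -23.09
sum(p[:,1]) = -69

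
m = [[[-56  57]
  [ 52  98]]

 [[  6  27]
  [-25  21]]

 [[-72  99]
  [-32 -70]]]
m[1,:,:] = [[6, 27], [-25, 21]]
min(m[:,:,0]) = -72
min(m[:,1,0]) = -32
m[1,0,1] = 27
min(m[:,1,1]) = -70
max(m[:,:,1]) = 99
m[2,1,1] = -70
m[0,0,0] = -56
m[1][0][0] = 6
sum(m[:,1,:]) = 44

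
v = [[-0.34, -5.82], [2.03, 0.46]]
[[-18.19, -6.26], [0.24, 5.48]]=v @ [[-0.6, 2.49], [3.16, 0.93]]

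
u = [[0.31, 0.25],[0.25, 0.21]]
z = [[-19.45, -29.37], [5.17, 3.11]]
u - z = [[19.76, 29.62], [-4.92, -2.90]]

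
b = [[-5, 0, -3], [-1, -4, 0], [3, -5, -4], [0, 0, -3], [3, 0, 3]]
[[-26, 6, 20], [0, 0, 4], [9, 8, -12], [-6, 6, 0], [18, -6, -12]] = b@[[4, 0, -4], [-1, 0, 0], [2, -2, 0]]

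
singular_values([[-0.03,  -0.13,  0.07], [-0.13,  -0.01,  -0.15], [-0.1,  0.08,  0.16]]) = [0.23, 0.17, 0.15]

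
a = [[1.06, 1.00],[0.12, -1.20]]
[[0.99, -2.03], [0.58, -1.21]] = a @ [[1.27, -2.62], [-0.36, 0.75]]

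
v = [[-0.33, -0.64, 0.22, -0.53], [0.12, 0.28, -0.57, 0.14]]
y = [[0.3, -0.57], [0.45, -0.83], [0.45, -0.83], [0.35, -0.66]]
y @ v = [[-0.17,  -0.35,  0.39,  -0.24], [-0.25,  -0.52,  0.57,  -0.35], [-0.25,  -0.52,  0.57,  -0.35], [-0.19,  -0.41,  0.45,  -0.28]]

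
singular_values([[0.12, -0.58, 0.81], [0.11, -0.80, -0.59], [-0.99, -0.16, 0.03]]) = [1.0, 1.0, 1.0]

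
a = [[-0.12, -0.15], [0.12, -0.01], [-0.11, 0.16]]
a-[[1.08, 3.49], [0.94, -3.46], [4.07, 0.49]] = [[-1.2, -3.64], [-0.82, 3.45], [-4.18, -0.33]]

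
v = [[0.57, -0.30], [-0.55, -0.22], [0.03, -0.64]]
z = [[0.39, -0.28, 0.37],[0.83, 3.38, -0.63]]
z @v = [[0.39, -0.29], [-1.40, -0.59]]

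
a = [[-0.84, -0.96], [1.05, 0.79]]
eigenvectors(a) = [[0.56-0.40j, 0.56+0.40j],[-0.72+0.00j, -0.72-0.00j]]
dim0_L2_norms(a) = [1.34, 1.24]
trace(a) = -0.05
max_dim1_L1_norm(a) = 1.84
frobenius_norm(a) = 1.83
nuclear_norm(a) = 2.01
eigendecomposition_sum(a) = [[(-0.42+0.28j), (-0.48-0.02j)], [0.53+0.02j, 0.40+0.31j]] + [[-0.42-0.28j, -0.48+0.02j], [0.53-0.02j, (0.4-0.31j)]]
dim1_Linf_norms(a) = [0.96, 1.05]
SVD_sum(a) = [[-0.93, -0.86], [0.96, 0.89]] + [[0.09, -0.1], [0.09, -0.10]]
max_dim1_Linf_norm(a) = 1.05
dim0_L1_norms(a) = [1.89, 1.75]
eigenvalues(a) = [(-0.02+0.59j), (-0.02-0.59j)]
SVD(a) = [[-0.70, 0.72], [0.72, 0.7]] @ diag([1.8215522830512674, 0.1890695113198168]) @ [[0.73, 0.68],[0.68, -0.73]]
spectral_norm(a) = 1.82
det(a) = 0.34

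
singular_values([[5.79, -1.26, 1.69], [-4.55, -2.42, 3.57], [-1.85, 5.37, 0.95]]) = [7.77, 6.1, 3.6]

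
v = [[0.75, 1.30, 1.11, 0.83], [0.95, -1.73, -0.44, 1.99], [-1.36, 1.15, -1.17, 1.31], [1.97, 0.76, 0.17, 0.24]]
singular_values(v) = [2.94, 2.74, 2.42, 1.01]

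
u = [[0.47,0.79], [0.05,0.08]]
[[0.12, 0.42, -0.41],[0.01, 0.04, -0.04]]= u @ [[0.26,0.30,-0.33], [-0.00,0.35,-0.32]]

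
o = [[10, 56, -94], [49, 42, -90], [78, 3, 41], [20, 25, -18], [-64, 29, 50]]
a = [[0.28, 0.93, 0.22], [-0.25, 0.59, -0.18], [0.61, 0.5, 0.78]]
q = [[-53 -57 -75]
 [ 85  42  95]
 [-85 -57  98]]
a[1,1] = 0.586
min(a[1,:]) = -0.247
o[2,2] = 41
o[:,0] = [10, 49, 78, 20, -64]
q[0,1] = -57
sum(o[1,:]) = 1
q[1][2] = 95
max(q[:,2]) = 98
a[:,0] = [0.284, -0.247, 0.613]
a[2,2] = 0.776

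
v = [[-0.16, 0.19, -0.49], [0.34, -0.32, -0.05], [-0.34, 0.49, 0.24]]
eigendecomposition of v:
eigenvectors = [[0.67, -0.73, 0.77], [-0.53, -0.44, 0.58], [0.52, 0.52, -0.27]]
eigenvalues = [-0.7, 0.3, 0.15]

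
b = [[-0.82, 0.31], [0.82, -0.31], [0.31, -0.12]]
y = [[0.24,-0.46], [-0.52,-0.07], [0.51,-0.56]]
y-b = [[1.06, -0.77],  [-1.34, 0.24],  [0.20, -0.44]]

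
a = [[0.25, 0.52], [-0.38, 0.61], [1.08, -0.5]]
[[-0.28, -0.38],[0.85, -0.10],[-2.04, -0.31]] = a @ [[-1.75, -0.51],[0.31, -0.48]]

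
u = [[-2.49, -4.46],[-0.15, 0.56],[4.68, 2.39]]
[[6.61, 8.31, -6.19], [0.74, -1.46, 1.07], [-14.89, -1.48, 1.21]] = u @[[-3.39,0.89,-0.63], [0.41,-2.36,1.74]]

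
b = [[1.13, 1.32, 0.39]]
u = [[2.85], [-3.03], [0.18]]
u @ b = [[3.22,3.76,1.11], [-3.42,-4.0,-1.18], [0.20,0.24,0.07]]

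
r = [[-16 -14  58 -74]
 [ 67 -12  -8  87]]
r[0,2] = 58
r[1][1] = -12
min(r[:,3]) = -74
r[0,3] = -74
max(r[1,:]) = 87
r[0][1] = -14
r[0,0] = -16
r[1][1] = -12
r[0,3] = -74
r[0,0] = -16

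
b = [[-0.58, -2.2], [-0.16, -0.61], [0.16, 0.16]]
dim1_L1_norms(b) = [2.78, 0.77, 0.32]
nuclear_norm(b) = 2.48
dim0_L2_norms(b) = [0.62, 2.29]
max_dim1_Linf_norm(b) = 2.2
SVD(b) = [[-0.96, -0.08], [-0.27, -0.03], [0.08, -1.0]] @ diag([2.3690515010714672, 0.11355608865680729]) @ [[0.26, 0.97],[-0.97, 0.26]]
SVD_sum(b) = [[-0.59,-2.2], [-0.16,-0.61], [0.05,0.19]] + [[0.01, -0.0],[0.00, -0.00],[0.11, -0.03]]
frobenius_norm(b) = 2.37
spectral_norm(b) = 2.37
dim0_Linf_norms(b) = [0.58, 2.2]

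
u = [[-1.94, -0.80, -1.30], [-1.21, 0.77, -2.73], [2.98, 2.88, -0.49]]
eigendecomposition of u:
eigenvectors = [[(0.58+0j), 0.24-0.28j, (0.24+0.28j)], [(-0.68+0j), (-0.16-0.51j), -0.16+0.51j], [-0.45+0.00j, -0.76+0.00j, (-0.76-0j)]]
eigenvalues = [(-0+0j), (-0.83+3.03j), (-0.83-3.03j)]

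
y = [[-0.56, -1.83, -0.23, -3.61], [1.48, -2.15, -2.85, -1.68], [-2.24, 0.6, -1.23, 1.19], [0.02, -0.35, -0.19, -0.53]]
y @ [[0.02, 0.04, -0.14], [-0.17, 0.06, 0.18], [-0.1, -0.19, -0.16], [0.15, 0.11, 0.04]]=[[-0.22, -0.49, -0.36], [0.43, 0.29, -0.21], [0.15, 0.31, 0.67], [-0.0, -0.04, -0.06]]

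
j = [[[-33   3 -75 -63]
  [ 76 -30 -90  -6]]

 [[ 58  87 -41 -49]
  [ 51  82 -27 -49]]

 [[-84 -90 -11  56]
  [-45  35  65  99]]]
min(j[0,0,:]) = -75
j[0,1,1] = -30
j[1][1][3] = -49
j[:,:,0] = [[-33, 76], [58, 51], [-84, -45]]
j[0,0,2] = -75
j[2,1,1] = 35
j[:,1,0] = [76, 51, -45]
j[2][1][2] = 65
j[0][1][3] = -6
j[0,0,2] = -75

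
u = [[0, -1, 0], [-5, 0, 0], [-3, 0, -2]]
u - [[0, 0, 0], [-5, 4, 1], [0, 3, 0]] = [[0, -1, 0], [0, -4, -1], [-3, -3, -2]]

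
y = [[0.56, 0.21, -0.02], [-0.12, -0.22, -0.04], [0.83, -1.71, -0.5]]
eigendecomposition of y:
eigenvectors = [[0.61, 0.12, 0.00],[-0.15, -0.23, 0.09],[0.78, 0.97, 1.0]]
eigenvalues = [0.48, 0.01, -0.66]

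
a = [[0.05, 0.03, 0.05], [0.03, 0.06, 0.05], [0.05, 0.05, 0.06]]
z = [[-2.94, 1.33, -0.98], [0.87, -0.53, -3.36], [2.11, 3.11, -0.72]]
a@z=[[-0.02, 0.21, -0.19], [0.07, 0.16, -0.27], [0.02, 0.23, -0.26]]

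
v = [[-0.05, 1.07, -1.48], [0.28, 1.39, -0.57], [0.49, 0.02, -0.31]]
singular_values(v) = [2.3, 0.68, 0.52]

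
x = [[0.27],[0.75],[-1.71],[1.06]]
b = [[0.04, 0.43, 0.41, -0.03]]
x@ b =[[0.01, 0.12, 0.11, -0.01], [0.03, 0.32, 0.31, -0.02], [-0.07, -0.74, -0.70, 0.05], [0.04, 0.46, 0.43, -0.03]]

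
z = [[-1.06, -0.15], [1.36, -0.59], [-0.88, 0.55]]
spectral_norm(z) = 2.03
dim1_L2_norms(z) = [1.07, 1.48, 1.04]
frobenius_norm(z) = 2.10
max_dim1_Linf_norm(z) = 1.36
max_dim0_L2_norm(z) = 1.94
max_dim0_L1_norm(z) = 3.3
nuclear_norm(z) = 2.58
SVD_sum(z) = [[-0.91,  0.3], [1.4,  -0.46], [-0.96,  0.31]] + [[-0.15, -0.45], [-0.04, -0.13], [0.08, 0.24]]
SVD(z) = [[-0.47, -0.86], [0.73, -0.25], [-0.50, 0.45]] @ diag([2.0289651242535642, 0.5513624257806458]) @ [[0.95, -0.31], [0.31, 0.95]]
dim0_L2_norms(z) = [1.94, 0.82]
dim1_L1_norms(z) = [1.21, 1.95, 1.43]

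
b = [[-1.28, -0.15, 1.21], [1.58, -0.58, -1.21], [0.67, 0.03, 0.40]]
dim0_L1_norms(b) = [3.53, 0.76, 2.82]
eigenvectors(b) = [[0.32, 0.2, 0.51], [-0.94, -0.98, -0.16], [-0.11, -0.07, 0.85]]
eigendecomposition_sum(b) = [[-2.64, -0.64, 1.45], [7.72, 1.88, -4.25], [0.92, 0.22, -0.51]] + [[1.23, 0.50, -0.64], [-6.10, -2.46, 3.17], [-0.46, -0.19, 0.24]] + [[0.13, -0.00, 0.40], [-0.04, 0.0, -0.13], [0.21, -0.01, 0.67]]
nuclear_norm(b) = 3.93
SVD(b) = [[-0.64,0.24,0.73],[0.76,0.07,0.64],[0.10,0.97,-0.23]] @ diag([2.688560691893181, 0.74717542587019, 0.4950457443333525]) @ [[0.78,  -0.13,  -0.62], [0.61,  -0.06,  0.79], [-0.14,  -0.99,  0.03]]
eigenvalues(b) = [-1.26, -0.99, 0.79]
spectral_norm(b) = 2.69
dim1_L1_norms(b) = [2.64, 3.37, 1.1]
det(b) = 0.99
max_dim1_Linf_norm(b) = 1.58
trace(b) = -1.46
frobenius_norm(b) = 2.83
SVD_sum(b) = [[-1.34, 0.22, 1.06], [1.59, -0.26, -1.26], [0.21, -0.03, -0.17]] + [[0.11, -0.01, 0.14], [0.03, -0.0, 0.04], [0.44, -0.05, 0.57]] + [[-0.05, -0.36, 0.01], [-0.04, -0.32, 0.01], [0.02, 0.11, -0.00]]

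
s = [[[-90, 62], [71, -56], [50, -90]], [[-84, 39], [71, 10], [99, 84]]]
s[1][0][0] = -84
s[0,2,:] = [50, -90]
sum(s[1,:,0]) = 86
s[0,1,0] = 71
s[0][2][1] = -90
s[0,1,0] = 71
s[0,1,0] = 71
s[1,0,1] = 39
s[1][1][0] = 71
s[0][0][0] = -90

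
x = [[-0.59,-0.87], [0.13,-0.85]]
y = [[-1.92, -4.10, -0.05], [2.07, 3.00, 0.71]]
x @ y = [[-0.67,  -0.19,  -0.59], [-2.01,  -3.08,  -0.61]]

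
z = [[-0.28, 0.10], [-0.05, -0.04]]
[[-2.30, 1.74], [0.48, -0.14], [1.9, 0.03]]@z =[[0.56, -0.3], [-0.13, 0.05], [-0.53, 0.19]]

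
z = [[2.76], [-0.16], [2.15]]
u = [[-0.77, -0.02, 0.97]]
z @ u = [[-2.13, -0.06, 2.68], [0.12, 0.00, -0.16], [-1.66, -0.04, 2.09]]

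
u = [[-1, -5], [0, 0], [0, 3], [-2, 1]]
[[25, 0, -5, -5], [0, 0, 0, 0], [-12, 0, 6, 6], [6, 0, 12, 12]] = u@[[-5, 0, -5, -5], [-4, 0, 2, 2]]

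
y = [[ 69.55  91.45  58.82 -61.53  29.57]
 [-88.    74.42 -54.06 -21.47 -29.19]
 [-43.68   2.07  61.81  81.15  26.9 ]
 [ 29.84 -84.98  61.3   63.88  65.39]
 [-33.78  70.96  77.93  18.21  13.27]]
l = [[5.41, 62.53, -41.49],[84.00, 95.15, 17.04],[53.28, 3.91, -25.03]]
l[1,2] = 17.04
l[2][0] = 53.28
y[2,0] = -43.68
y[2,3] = 81.15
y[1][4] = -29.19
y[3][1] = -84.98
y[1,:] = [-88.0, 74.42, -54.06, -21.47, -29.19]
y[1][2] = -54.06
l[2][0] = 53.28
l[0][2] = -41.49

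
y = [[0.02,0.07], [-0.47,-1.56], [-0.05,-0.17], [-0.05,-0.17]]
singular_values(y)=[1.65, 0.0]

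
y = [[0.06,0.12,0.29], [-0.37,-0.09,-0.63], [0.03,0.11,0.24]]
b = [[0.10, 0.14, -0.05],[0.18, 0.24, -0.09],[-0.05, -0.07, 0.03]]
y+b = [[0.16,0.26,0.24], [-0.19,0.15,-0.72], [-0.02,0.04,0.27]]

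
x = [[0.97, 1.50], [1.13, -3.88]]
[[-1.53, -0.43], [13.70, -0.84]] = x@ [[2.68, -0.54],[-2.75, 0.06]]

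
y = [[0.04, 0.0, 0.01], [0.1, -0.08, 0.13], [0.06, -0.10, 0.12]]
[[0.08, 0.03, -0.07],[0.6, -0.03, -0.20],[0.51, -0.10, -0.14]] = y@ [[1.13, 0.78, -1.87], [0.06, 1.83, 0.61], [3.75, 0.32, 0.28]]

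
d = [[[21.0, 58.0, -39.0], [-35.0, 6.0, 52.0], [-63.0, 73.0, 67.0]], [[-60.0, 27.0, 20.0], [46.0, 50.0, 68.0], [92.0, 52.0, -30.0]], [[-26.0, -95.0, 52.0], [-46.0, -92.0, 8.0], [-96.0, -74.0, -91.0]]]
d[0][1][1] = 6.0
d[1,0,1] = 27.0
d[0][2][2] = 67.0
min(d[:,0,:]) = -95.0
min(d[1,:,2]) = -30.0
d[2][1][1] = -92.0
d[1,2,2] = -30.0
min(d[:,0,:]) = -95.0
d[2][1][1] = -92.0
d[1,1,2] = 68.0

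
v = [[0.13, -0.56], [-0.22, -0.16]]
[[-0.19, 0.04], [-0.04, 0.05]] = v @ [[-0.07, -0.14], [0.32, -0.11]]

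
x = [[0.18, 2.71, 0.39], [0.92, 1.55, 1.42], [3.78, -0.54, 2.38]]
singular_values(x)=[4.75, 3.2, 0.46]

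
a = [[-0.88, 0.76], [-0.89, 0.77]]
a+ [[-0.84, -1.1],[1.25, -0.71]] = [[-1.72, -0.34], [0.36, 0.06]]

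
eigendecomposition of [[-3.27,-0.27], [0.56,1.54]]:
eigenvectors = [[-0.99,0.06], [0.12,-1.0]]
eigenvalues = [-3.24, 1.51]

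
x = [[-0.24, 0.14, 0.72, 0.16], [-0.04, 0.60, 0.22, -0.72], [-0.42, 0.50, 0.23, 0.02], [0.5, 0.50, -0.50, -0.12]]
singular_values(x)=[1.13, 1.09, 0.47, 0.33]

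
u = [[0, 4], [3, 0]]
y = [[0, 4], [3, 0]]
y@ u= [[12, 0], [0, 12]]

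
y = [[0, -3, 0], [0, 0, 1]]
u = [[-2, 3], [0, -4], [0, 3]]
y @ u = [[0, 12], [0, 3]]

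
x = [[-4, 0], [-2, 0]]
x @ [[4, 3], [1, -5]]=[[-16, -12], [-8, -6]]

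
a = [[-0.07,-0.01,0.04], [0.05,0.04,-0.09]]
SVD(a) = [[-0.57, 0.82],[0.82, 0.57]] @ diag([0.13193037187793483, 0.037341357449212076]) @ [[0.61,0.29,-0.73], [-0.78,0.39,-0.49]]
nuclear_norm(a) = 0.17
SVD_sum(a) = [[-0.05, -0.02, 0.06], [0.07, 0.03, -0.08]] + [[-0.02, 0.01, -0.02],[-0.02, 0.01, -0.01]]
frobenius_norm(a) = 0.14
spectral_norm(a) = 0.13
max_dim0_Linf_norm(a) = 0.09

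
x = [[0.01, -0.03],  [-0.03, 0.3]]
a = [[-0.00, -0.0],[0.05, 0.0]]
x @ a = [[-0.00,0.00], [0.02,0.0]]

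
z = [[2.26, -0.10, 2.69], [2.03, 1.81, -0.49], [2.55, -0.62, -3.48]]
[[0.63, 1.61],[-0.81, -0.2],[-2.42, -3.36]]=z @[[-0.29,-0.19], [0.01,0.31], [0.48,0.77]]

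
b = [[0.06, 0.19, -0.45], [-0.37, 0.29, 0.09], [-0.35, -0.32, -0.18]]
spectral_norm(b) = 0.52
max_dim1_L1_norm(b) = 0.85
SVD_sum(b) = [[0.08, 0.03, 0.01], [-0.23, -0.08, -0.02], [-0.42, -0.15, -0.03]] + [[0.02, 0.06, -0.47], [-0.0, -0.01, 0.07], [0.0, 0.01, -0.13]] + [[-0.04, 0.11, 0.01], [-0.13, 0.38, 0.04], [0.07, -0.19, -0.02]]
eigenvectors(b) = [[(-0.58+0j), -0.11-0.56j, -0.11+0.56j], [-0.18+0.00j, (0.7+0j), (0.7-0j)], [(-0.8+0j), -0.07+0.43j, (-0.07-0.43j)]]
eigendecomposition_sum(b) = [[-0.17-0.00j, (-0.05+0j), (-0.23+0j)], [(-0.05-0j), (-0.02+0j), -0.07+0.00j], [-0.24-0.00j, -0.07+0.00j, -0.31+0.00j]] + [[0.12+0.11j, (0.12-0.15j), -0.11-0.04j], [-0.16+0.12j, (0.15+0.18j), 0.08-0.12j], [(-0.05-0.11j), -0.13+0.07j, (0.07+0.06j)]] + [[0.12-0.11j, 0.12+0.15j, -0.11+0.04j], [-0.16-0.12j, (0.15-0.18j), 0.08+0.12j], [-0.05+0.11j, (-0.13-0.07j), (0.07-0.06j)]]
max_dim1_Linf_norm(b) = 0.45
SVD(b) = [[-0.16, -0.96, -0.25], [0.48, 0.14, -0.87], [0.86, -0.26, 0.43]] @ diag([0.5184400493316467, 0.4930589152365907, 0.4655242435735398]) @ [[-0.94, -0.33, -0.08], [-0.04, -0.12, 0.99], [0.33, -0.94, -0.1]]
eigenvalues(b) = [(-0.5+0j), (0.34+0.35j), (0.34-0.35j)]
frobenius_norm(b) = 0.85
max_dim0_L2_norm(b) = 0.51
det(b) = -0.12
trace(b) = 0.17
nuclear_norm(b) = 1.48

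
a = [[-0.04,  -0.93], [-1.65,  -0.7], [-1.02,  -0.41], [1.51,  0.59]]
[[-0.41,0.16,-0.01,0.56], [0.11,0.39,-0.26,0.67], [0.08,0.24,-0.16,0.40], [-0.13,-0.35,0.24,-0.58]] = a @ [[-0.26, -0.17, 0.16, -0.15], [0.45, -0.16, -0.00, -0.60]]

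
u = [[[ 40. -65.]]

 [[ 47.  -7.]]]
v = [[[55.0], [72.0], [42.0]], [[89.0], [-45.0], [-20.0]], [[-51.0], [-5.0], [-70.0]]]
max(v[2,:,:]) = -5.0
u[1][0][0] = 47.0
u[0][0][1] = -65.0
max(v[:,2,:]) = 42.0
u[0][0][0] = 40.0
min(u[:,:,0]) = 40.0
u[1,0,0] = 47.0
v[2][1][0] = -5.0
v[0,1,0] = 72.0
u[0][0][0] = 40.0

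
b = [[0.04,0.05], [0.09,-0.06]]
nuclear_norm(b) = 0.17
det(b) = -0.01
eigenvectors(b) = [[0.83, -0.35], [0.56, 0.94]]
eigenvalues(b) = [0.07, -0.09]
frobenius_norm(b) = 0.13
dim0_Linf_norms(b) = [0.09, 0.06]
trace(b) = -0.02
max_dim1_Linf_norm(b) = 0.09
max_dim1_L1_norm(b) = 0.15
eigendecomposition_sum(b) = [[0.06,0.02], [0.04,0.01]] + [[-0.02, 0.03], [0.05, -0.07]]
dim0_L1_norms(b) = [0.13, 0.11]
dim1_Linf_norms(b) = [0.05, 0.09]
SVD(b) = [[-0.08, -1.00],[-1.00, 0.08]] @ diag([0.10838393244542416, 0.06366257289542838]) @ [[-0.86,0.52], [-0.52,-0.86]]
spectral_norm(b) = 0.11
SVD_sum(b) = [[0.01,-0.0], [0.09,-0.06]] + [[0.03, 0.05], [-0.00, -0.0]]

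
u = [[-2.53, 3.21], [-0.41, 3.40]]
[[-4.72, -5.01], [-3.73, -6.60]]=u @ [[0.56, -0.57], [-1.03, -2.01]]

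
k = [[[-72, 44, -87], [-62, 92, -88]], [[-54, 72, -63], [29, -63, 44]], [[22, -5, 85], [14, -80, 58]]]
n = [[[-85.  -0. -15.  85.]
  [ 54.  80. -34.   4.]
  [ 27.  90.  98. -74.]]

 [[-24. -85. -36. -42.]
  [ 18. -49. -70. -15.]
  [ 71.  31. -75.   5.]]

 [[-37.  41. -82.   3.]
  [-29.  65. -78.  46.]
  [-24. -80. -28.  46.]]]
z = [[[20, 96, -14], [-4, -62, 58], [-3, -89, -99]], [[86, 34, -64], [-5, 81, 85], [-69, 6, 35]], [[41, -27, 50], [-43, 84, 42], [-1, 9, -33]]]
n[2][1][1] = 65.0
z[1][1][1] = 81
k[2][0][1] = -5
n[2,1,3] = 46.0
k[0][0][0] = -72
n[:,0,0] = [-85.0, -24.0, -37.0]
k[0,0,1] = 44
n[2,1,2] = -78.0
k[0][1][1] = 92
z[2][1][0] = -43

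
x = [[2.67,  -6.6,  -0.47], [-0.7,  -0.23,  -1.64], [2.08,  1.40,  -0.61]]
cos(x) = [[0.71, -1.52, -4.38], [1.13, 0.44, -2.65], [1.25, 7.47, 2.02]]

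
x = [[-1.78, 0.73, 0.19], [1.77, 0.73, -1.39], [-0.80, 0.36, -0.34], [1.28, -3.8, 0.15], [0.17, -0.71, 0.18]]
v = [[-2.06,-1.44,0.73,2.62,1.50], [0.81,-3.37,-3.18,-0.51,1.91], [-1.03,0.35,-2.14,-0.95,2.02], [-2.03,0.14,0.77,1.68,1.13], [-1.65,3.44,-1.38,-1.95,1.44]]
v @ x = [[4.14, -13.31, 2.02], [-5.19, -2.43, 6.19], [3.29, 0.91, 0.27], [5.59, -8.29, -0.39], [7.88, 7.2, -4.66]]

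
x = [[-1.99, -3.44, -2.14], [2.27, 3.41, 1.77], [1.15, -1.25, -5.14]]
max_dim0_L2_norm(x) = 5.84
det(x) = -2.20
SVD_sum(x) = [[-1.03,  -2.73,  -3.09], [0.97,  2.59,  2.93], [-1.03,  -2.74,  -3.10]] + [[-1.0, -0.68, 0.93],[1.26, 0.86, -1.17],[2.19, 1.48, -2.04]] + [[0.04, -0.03, 0.02], [0.04, -0.03, 0.02], [-0.0, 0.00, -0.00]]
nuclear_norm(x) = 11.46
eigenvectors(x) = [[(-0.7+0j), -0.70-0.00j, 0.36+0.00j], [(0.64+0.13j), (0.64-0.13j), (-0.31+0j)], [-0.30+0.01j, -0.30-0.01j, (0.88+0j)]]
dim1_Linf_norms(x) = [3.44, 3.41, 5.14]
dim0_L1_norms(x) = [5.41, 8.1, 9.05]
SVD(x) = [[-0.59, -0.37, 0.72],[0.56, 0.46, 0.69],[-0.59, 0.81, -0.07]] @ diag([7.240545745304144, 4.142574704510379, 0.07329480001216329]) @ [[0.24, 0.64, 0.73], [0.65, 0.44, -0.61], [0.72, -0.62, 0.31]]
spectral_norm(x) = 7.24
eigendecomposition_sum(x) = [[(-1.49+1.03j), (-1.77+0.67j), (-0.01-0.19j)], [1.56-0.66j, 1.75-0.27j, (-0.02+0.17j)], [-0.62+0.45j, -0.75+0.30j, (-0.01-0.08j)]] + [[-1.49-1.03j,-1.77-0.67j,(-0.01+0.19j)], [(1.56+0.66j),1.75+0.27j,(-0.02-0.17j)], [-0.62-0.45j,-0.75-0.30j,-0.01+0.08j]] + [[0.99+0.00j, 0.10+0.00j, -2.11-0.00j], [(-0.85-0j), -0.09-0.00j, 1.82+0.00j], [(2.4+0j), (0.24+0j), (-5.13-0j)]]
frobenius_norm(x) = 8.34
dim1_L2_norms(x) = [4.51, 4.46, 5.41]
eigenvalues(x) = [(0.25+0.68j), (0.25-0.68j), (-4.22+0j)]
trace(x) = -3.72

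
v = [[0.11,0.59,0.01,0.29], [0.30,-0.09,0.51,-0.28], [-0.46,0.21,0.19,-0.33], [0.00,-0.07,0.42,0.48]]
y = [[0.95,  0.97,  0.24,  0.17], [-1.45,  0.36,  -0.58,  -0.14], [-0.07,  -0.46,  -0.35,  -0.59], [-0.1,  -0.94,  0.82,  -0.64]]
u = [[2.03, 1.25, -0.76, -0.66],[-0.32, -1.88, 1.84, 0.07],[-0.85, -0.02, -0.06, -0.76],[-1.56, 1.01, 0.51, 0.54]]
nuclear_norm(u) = 7.64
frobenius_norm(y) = 2.68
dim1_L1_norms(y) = [2.33, 2.53, 1.47, 2.5]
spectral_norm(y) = 1.92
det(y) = 1.10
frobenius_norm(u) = 4.36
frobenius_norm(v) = 1.30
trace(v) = 0.69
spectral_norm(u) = 3.43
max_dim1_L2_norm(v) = 0.67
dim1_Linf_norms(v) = [0.59, 0.51, 0.46, 0.48]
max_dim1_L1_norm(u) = 4.7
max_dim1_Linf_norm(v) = 0.59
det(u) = -6.93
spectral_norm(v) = 0.76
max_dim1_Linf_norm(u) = 2.03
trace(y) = 0.32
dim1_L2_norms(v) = [0.67, 0.66, 0.63, 0.64]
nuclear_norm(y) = 4.77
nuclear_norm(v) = 2.56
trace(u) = 0.63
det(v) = -0.16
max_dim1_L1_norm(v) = 1.19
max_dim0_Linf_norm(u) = 2.03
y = u @ v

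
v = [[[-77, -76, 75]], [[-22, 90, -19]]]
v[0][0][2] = 75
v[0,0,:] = [-77, -76, 75]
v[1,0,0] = -22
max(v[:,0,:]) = 90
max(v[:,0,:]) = 90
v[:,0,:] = [[-77, -76, 75], [-22, 90, -19]]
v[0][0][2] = 75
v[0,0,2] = 75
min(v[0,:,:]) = -77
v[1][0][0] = -22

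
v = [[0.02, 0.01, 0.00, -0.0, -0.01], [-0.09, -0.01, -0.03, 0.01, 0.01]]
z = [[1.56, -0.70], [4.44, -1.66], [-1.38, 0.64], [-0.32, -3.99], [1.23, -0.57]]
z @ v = [[0.09, 0.02, 0.02, -0.01, -0.02], [0.24, 0.06, 0.05, -0.02, -0.06], [-0.09, -0.02, -0.02, 0.01, 0.02], [0.35, 0.04, 0.12, -0.04, -0.04], [0.08, 0.02, 0.02, -0.01, -0.02]]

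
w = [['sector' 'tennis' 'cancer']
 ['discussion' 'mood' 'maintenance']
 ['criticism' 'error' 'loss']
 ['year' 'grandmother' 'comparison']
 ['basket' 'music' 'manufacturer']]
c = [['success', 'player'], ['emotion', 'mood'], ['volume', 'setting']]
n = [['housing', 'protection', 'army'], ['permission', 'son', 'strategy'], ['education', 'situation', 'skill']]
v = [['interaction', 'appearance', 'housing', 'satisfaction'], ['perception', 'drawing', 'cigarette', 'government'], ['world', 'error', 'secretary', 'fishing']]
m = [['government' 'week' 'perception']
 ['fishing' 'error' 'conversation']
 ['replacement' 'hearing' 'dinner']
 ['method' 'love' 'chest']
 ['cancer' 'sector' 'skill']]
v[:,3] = ['satisfaction', 'government', 'fishing']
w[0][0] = 'sector'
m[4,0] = 'cancer'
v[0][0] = 'interaction'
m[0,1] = 'week'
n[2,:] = ['education', 'situation', 'skill']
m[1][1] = 'error'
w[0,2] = 'cancer'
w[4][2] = 'manufacturer'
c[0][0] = 'success'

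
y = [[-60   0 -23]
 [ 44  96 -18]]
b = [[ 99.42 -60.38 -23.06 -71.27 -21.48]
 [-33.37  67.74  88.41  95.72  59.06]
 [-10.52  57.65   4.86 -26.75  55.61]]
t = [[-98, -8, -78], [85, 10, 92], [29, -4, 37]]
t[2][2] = 37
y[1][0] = 44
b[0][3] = -71.27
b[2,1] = 57.65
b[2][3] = -26.75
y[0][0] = -60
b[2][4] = 55.61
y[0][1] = 0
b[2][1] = 57.65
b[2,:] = [-10.52, 57.65, 4.86, -26.75, 55.61]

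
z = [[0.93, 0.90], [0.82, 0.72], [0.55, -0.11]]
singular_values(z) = [1.73, 0.45]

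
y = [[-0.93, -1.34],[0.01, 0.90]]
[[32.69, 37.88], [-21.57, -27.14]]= y@ [[-0.63, 2.77], [-23.96, -30.19]]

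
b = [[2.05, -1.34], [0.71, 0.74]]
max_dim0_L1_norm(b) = 2.76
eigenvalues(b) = [(1.4+0.72j), (1.4-0.72j)]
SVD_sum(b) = [[2.1, -1.26], [0.2, -0.12]] + [[-0.05, -0.08],[0.51, 0.86]]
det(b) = 2.47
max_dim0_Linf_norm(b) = 2.05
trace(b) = 2.79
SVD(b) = [[-1.00, -0.09], [-0.09, 1.0]] @ diag([2.457891565959395, 1.004275385532113]) @ [[-0.86,0.51], [0.51,0.86]]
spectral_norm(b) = 2.46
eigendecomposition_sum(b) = [[1.03-0.27j, -0.67+1.29j], [(0.36-0.69j), (0.37+0.99j)]] + [[1.02+0.27j, -0.67-1.29j], [0.36+0.69j, (0.37-0.99j)]]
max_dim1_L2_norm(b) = 2.45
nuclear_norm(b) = 3.46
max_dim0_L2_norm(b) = 2.17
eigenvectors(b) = [[(0.81+0j), (0.81-0j)], [(0.4-0.44j), 0.40+0.44j]]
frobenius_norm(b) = 2.66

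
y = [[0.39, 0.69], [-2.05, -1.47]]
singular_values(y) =[2.62, 0.32]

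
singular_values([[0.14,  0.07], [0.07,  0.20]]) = [0.25, 0.09]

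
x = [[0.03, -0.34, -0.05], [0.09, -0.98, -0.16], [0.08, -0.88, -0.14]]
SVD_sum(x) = [[0.03,-0.34,-0.05], [0.09,-0.98,-0.16], [0.08,-0.88,-0.14]] + [[-0.0, -0.0, 0.00],[0.00, 0.00, -0.00],[-0.00, -0.0, 0.00]] + [[-0.00, -0.0, -0.00], [-0.0, -0.0, -0.00], [0.00, 0.00, 0.00]]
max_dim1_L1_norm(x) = 1.23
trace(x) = -1.09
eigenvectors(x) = [[0.25,0.97,0.84], [0.72,0.05,-0.01], [0.65,0.22,0.55]]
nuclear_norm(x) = 1.39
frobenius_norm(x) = 1.38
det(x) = -0.00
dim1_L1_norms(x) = [0.42, 1.23, 1.1]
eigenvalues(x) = [-1.09, -0.0, 0.0]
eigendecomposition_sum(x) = [[0.03, -0.34, -0.05], [0.09, -0.98, -0.16], [0.08, -0.88, -0.14]] + [[-0.0, -0.00, 0.00], [-0.00, -0.0, 0.0], [-0.00, -0.00, 0.00]] + [[-0.00, -0.0, 0.00], [0.0, 0.00, -0.00], [-0.0, -0.0, 0.00]]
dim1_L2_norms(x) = [0.34, 1.0, 0.89]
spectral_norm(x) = 1.38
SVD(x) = [[-0.25,0.84,-0.49], [-0.72,-0.50,-0.49], [-0.65,0.23,0.73]] @ diag([1.3832822214753908, 0.005504157529397809, 2.757738988283102e-17]) @ [[-0.09, 0.98, 0.16], [-0.2, -0.17, 0.96], [0.97, 0.05, 0.22]]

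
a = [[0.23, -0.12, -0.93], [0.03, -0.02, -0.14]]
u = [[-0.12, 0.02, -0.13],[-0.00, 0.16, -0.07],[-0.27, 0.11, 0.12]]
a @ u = [[0.22, -0.12, -0.13], [0.03, -0.02, -0.02]]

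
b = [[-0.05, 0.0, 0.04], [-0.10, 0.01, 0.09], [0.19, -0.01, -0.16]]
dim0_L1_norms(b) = [0.34, 0.02, 0.29]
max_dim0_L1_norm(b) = 0.34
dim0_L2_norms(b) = [0.22, 0.01, 0.19]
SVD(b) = [[-0.22, 0.53, 0.82], [-0.46, -0.8, 0.39], [0.86, -0.30, 0.42]] @ diag([0.28992327559742515, 0.006650207511560048, 0.0005186587632303705]) @ [[0.76,-0.05,-0.65], [-0.45,-0.75,-0.48], [0.47,-0.66,0.59]]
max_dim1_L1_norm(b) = 0.36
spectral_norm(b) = 0.29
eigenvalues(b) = [(-0.2+0j), 0j, -0j]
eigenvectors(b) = [[-0.22+0.00j, (-0.36+0.1j), -0.36-0.10j], [-0.46+0.00j, 0.79+0.00j, (0.79-0j)], [(0.86+0j), -0.47+0.11j, -0.47-0.11j]]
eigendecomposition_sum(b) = [[(-0.05-0j), 0.00-0.00j, 0.04-0.00j], [(-0.1-0j), -0j, 0.09-0.00j], [(0.19+0j), (-0.01+0j), -0.16+0.00j]] + [[(-0+0j), -0.00+0.00j, (-0+0j)],[0.00-0.00j, 0.00-0.00j, 0.00-0.00j],[-0.00+0.00j, (-0+0j), (-0+0j)]] + [[-0.00-0.00j, -0.00-0.00j, (-0-0j)], [0j, 0j, 0j], [(-0-0j), (-0-0j), (-0-0j)]]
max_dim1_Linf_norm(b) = 0.19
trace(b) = -0.20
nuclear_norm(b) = 0.30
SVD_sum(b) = [[-0.05, 0.0, 0.04], [-0.1, 0.01, 0.09], [0.19, -0.01, -0.16]] + [[-0.0, -0.0, -0.0], [0.0, 0.00, 0.0], [0.0, 0.00, 0.00]] + [[0.0, -0.0, 0.00], [0.00, -0.0, 0.0], [0.0, -0.0, 0.00]]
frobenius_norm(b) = 0.29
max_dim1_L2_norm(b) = 0.25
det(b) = -0.00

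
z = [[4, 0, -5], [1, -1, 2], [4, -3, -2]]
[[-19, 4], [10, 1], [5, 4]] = z @ [[-1, 1], [-5, 0], [3, 0]]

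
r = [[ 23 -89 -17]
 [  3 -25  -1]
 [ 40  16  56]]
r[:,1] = [-89, -25, 16]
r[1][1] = -25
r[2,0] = 40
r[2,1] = 16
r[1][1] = -25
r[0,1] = -89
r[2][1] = 16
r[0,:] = [23, -89, -17]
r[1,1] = -25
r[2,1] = 16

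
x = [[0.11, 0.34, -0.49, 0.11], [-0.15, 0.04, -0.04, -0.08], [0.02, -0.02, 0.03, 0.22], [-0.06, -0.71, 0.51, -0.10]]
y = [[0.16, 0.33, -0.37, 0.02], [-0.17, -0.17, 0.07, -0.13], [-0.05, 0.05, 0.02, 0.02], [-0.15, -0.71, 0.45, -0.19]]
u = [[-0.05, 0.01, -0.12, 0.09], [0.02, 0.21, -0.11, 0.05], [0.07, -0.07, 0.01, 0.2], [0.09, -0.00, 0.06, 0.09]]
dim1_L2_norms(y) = [0.52, 0.28, 0.08, 0.87]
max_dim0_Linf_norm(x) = 0.71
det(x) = 0.01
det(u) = -0.00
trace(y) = -0.18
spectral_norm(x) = 1.06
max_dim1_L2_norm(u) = 0.24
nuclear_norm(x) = 1.62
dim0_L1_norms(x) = [0.34, 1.11, 1.07, 0.51]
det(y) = -0.00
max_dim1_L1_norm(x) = 1.38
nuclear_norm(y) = 1.36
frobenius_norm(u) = 0.39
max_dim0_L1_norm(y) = 1.26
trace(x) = 0.08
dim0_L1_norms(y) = [0.53, 1.26, 0.91, 0.36]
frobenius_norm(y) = 1.06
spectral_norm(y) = 1.03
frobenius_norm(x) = 1.11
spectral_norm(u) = 0.26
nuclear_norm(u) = 0.66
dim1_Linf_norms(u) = [0.12, 0.21, 0.2, 0.09]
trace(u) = 0.26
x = y + u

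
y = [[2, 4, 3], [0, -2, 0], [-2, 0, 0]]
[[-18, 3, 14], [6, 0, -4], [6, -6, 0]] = y@ [[-3, 3, 0], [-3, 0, 2], [0, -1, 2]]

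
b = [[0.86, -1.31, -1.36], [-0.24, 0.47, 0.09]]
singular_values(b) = [2.13, 0.28]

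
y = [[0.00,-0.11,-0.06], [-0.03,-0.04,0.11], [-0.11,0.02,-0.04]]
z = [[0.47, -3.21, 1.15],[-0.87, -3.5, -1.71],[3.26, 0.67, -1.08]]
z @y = [[-0.03, 0.1, -0.43], [0.29, 0.20, -0.26], [0.1, -0.41, -0.08]]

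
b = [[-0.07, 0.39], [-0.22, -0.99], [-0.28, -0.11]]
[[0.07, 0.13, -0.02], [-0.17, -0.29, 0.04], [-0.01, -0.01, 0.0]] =b@[[-0.04, -0.08, 0.01], [0.18, 0.31, -0.04]]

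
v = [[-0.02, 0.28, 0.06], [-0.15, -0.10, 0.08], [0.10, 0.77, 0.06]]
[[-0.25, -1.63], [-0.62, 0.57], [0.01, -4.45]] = v @ [[3.65, -1.44], [-0.36, -5.41], [-1.35, -2.32]]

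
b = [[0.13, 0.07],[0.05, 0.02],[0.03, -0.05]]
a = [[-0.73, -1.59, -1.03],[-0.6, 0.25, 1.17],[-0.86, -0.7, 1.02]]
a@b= [[-0.21, -0.03], [-0.03, -0.1], [-0.12, -0.13]]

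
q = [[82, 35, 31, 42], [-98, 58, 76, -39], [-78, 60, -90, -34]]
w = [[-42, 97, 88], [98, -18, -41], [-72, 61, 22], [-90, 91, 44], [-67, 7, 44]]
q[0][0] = 82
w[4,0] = -67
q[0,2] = 31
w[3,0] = -90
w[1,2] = -41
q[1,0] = -98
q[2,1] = 60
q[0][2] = 31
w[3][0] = -90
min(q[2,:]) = -90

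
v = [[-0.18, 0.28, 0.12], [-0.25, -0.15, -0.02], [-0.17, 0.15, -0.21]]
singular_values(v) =[0.4, 0.31, 0.22]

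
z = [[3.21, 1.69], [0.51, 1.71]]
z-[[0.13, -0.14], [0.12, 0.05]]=[[3.08, 1.83], [0.39, 1.66]]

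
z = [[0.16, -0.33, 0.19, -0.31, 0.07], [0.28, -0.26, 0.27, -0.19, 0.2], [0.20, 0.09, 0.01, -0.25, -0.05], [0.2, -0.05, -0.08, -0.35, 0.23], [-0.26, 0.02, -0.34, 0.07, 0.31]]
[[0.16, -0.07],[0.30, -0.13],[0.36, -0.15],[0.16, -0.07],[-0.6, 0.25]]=z @ [[1.19, -0.51],[0.50, -0.21],[0.50, -0.21],[-0.20, 0.08],[-0.37, 0.16]]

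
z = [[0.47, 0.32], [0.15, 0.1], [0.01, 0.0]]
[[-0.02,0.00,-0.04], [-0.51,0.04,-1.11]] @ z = [[-0.01, -0.01], [-0.24, -0.16]]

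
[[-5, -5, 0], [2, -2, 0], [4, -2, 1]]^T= [[-5, 2, 4], [-5, -2, -2], [0, 0, 1]]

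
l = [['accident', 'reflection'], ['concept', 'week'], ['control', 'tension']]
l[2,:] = ['control', 'tension']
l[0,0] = 'accident'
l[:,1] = ['reflection', 'week', 'tension']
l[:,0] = ['accident', 'concept', 'control']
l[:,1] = ['reflection', 'week', 'tension']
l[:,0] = ['accident', 'concept', 'control']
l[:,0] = ['accident', 'concept', 'control']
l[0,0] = 'accident'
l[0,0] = 'accident'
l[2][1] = 'tension'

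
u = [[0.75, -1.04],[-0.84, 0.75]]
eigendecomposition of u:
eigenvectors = [[0.74, 0.74], [-0.67, 0.67]]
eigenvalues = [1.68, -0.18]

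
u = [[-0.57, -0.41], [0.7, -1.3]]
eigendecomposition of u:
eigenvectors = [[0.41+0.44j, (0.41-0.44j)],[0.79+0.00j, (0.79-0j)]]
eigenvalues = [(-0.94+0.39j), (-0.94-0.39j)]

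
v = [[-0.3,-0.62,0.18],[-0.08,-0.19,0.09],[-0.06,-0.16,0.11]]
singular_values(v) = [0.77, 0.07, 0.0]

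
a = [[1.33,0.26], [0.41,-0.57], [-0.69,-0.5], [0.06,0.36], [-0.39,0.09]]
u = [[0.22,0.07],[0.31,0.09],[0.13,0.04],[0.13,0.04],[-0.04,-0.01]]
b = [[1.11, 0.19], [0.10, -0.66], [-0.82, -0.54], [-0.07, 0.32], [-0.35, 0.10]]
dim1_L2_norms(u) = [0.23, 0.32, 0.14, 0.14, 0.04]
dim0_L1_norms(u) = [0.83, 0.25]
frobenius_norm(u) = 0.44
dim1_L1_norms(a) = [1.59, 0.98, 1.19, 0.42, 0.48]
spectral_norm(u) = 0.44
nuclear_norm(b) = 2.32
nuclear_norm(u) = 0.45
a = u + b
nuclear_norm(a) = 2.46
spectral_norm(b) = 1.50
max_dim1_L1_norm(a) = 1.59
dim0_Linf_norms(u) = [0.31, 0.09]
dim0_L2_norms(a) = [1.6, 0.88]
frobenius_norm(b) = 1.71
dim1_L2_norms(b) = [1.13, 0.67, 0.98, 0.33, 0.36]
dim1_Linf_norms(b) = [1.11, 0.66, 0.82, 0.32, 0.35]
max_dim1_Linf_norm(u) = 0.31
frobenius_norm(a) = 1.83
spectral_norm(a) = 1.63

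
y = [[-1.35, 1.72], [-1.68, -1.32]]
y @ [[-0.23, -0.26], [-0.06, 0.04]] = [[0.21, 0.42],[0.47, 0.38]]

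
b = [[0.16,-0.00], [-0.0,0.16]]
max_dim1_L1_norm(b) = 0.16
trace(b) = 0.32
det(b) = 0.03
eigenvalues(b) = [0.16, 0.16]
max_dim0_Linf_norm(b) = 0.16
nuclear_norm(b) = 0.32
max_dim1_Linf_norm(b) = 0.16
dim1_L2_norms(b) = [0.16, 0.16]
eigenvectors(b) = [[1.00,0.0], [0.0,1.0]]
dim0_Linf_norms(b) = [0.16, 0.16]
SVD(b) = [[1.00, 0.00], [0.0, 1.00]] @ diag([0.16, 0.16]) @ [[1.00, 0.0], [0.0, 1.0]]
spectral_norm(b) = 0.16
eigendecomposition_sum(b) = [[0.16, 0.00], [0.0, 0.0]] + [[0.0, 0.00],[0.00, 0.16]]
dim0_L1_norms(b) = [0.16, 0.16]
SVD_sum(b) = [[0.16, 0.00], [0.0, 0.0]] + [[0.0,0.00], [0.00,0.16]]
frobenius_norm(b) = 0.23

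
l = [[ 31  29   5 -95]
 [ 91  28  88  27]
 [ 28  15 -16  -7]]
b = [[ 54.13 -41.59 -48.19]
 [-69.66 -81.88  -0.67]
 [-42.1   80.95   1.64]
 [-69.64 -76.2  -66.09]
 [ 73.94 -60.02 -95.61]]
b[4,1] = -60.02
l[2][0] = 28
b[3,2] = -66.09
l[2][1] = 15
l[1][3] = 27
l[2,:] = [28, 15, -16, -7]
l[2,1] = 15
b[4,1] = -60.02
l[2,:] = [28, 15, -16, -7]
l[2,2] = -16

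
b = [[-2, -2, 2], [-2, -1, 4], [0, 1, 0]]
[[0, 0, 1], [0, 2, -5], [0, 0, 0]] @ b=[[0, 1, 0], [-4, -7, 8], [0, 0, 0]]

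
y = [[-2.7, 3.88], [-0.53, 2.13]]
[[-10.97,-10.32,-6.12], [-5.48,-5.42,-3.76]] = y @ [[0.57,0.26,-0.42], [-2.43,-2.48,-1.87]]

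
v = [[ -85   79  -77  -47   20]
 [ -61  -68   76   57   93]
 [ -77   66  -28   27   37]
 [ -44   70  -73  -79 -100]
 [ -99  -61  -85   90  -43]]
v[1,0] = -61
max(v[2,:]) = 66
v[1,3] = 57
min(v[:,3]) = -79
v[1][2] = 76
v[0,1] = 79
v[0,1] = 79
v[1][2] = 76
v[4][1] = -61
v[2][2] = -28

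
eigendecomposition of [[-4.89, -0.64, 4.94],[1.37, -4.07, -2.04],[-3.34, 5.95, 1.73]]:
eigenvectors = [[(-0.71+0j), -0.71-0.00j, (0.88+0j)], [0.21+0.16j, 0.21-0.16j, (0.17+0j)], [(-0.33-0.56j), -0.33+0.56j, (0.45+0j)]]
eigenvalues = [(-2.38+4.06j), (-2.38-4.06j), (-2.47+0j)]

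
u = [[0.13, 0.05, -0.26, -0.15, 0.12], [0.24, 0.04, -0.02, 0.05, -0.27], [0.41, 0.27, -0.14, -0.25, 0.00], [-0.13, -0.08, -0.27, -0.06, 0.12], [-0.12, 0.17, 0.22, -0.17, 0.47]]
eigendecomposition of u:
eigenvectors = [[(0.51+0j), -0.09+0.24j, (-0.09-0.24j), (0.44+0j), (-0.12+0j)], [-0.33+0.00j, 0.45-0.21j, 0.45+0.21j, -0.45+0.00j, 0.66+0.00j], [0.40+0.00j, 0.17-0.25j, (0.17+0.25j), -0.05+0.00j, -0.27+0.00j], [(0.66+0j), (-0.18+0.35j), (-0.18-0.35j), (0.3+0j), (0.68+0j)], [0.20+0.00j, (-0.66+0j), -0.66-0.00j, 0.72+0.00j, 0.10+0.00j]]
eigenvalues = [(-0.25+0j), (0.24+0.27j), (0.24-0.27j), (0.2+0j), (0.01+0j)]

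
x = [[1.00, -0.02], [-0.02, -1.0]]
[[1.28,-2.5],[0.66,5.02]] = x @ [[1.27, -2.60], [-0.69, -4.97]]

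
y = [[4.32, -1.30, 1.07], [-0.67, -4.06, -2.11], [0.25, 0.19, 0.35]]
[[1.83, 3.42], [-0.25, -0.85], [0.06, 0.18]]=y @ [[0.52, 0.91], [0.11, 0.19], [-0.26, -0.25]]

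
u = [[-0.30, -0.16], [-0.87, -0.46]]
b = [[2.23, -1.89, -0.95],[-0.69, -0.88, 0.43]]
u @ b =[[-0.56, 0.71, 0.22],  [-1.62, 2.05, 0.63]]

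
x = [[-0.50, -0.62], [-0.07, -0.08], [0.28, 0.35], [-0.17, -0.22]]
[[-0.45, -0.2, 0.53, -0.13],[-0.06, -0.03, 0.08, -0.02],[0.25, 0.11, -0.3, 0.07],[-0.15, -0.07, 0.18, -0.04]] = x@[[1.3, 0.6, -1.56, 0.38], [-0.33, -0.16, 0.4, -0.1]]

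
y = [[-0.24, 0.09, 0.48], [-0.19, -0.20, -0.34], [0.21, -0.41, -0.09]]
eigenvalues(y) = [(0.38+0j), (-0.45+0.04j), (-0.45-0.04j)]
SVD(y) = [[-0.72, -0.23, -0.65], [0.47, 0.52, -0.71], [0.50, -0.82, -0.26]] @ diag([0.6898669983300121, 0.3707196820056058, 0.3078155973773933]) @ [[0.27, -0.53, -0.80], [-0.58, 0.57, -0.58], [0.77, 0.62, -0.15]]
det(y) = 0.08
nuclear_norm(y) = 1.37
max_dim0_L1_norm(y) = 0.91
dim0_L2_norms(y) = [0.37, 0.46, 0.6]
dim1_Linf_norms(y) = [0.48, 0.34, 0.41]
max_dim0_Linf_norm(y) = 0.48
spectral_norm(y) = 0.69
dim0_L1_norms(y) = [0.64, 0.7, 0.91]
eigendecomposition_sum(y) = [[0.07-0.00j, (-0.08-0j), 0.13-0.00j], [(-0.09+0j), 0.10+0.00j, (-0.16+0j)], [0.11-0.00j, (-0.13-0j), (0.2-0j)]] + [[(-0.16+0.32j),  0.09+1.46j,  (0.17+0.96j)], [-0.05+0.02j,  (-0.15+0.16j),  (-0.09+0.12j)], [0.05-0.16j,  (-0.14-0.67j),  (-0.15-0.44j)]] + [[(-0.16-0.32j), (0.09-1.46j), (0.17-0.96j)], [(-0.05-0.02j), -0.15-0.16j, -0.09-0.12j], [(0.05+0.16j), (-0.14+0.67j), -0.15+0.44j]]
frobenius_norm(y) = 0.84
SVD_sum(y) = [[-0.14, 0.26, 0.4],  [0.09, -0.17, -0.26],  [0.1, -0.18, -0.28]] + [[0.05, -0.05, 0.05], [-0.11, 0.11, -0.11], [0.18, -0.17, 0.18]] + [[-0.15, -0.12, 0.03], [-0.17, -0.14, 0.03], [-0.06, -0.05, 0.01]]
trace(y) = -0.53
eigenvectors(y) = [[0.46+0.00j,  (-0.9+0j),  -0.90-0.00j],[-0.56+0.00j,  (-0.09-0.1j),  (-0.09+0.1j)],[0.69+0.00j,  0.42-0.06j,  0.42+0.06j]]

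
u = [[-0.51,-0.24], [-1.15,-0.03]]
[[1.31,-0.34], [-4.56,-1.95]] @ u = [[-0.28, -0.3], [4.57, 1.15]]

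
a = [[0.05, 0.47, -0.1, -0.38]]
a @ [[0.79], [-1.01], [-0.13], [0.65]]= [[-0.67]]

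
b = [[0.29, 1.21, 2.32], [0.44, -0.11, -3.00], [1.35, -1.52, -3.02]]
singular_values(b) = [5.21, 1.1, 1.0]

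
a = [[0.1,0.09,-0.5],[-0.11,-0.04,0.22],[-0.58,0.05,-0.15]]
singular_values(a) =[0.61, 0.57, 0.0]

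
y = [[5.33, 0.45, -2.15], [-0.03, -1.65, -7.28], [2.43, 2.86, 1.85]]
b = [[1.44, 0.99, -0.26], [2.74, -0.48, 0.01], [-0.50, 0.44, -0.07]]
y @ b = [[9.98,4.11,-1.23],[-0.92,-2.44,0.50],[10.41,1.85,-0.73]]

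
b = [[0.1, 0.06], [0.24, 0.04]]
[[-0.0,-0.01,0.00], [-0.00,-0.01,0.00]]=b @ [[-0.00,-0.01,0.0], [-0.03,-0.17,0.02]]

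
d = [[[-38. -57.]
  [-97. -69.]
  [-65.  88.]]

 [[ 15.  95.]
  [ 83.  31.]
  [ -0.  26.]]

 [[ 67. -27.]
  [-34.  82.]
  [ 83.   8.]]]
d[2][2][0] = 83.0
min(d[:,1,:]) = -97.0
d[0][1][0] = -97.0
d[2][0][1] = -27.0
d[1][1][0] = 83.0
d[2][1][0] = -34.0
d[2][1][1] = 82.0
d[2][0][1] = -27.0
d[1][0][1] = 95.0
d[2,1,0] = -34.0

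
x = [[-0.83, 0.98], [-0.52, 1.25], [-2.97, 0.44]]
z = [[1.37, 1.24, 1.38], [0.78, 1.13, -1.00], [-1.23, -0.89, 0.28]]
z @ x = [[-5.88, 3.5], [1.74, 1.74], [0.65, -2.19]]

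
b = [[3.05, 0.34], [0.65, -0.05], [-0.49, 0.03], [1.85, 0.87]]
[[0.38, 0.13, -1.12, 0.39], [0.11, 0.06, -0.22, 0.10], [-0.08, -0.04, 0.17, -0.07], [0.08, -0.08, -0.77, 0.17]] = b @ [[0.15,0.07,-0.35,0.14], [-0.23,-0.24,-0.14,-0.10]]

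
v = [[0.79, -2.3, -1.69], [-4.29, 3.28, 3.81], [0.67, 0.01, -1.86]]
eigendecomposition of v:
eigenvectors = [[-0.45,0.72,-0.01], [0.89,0.10,-0.60], [-0.04,0.69,0.8]]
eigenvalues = [5.25, -1.16, -1.88]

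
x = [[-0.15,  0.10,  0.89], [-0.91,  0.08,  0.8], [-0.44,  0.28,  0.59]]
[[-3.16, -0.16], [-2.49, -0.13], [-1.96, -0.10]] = x @[[-0.46, -0.02], [-0.1, -0.00], [-3.62, -0.18]]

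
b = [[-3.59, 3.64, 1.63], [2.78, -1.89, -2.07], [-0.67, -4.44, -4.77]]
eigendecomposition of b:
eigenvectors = [[-0.36, -0.68, -0.65], [-0.73, 0.29, 0.5], [0.59, -0.68, 0.58]]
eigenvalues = [1.14, -3.53, -7.87]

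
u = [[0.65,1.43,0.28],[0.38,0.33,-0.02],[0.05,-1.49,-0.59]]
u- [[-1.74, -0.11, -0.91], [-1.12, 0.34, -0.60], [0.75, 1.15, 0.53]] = [[2.39, 1.54, 1.19],[1.50, -0.01, 0.58],[-0.70, -2.64, -1.12]]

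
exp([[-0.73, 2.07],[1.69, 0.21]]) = [[2.08, 2.79], [2.28, 3.34]]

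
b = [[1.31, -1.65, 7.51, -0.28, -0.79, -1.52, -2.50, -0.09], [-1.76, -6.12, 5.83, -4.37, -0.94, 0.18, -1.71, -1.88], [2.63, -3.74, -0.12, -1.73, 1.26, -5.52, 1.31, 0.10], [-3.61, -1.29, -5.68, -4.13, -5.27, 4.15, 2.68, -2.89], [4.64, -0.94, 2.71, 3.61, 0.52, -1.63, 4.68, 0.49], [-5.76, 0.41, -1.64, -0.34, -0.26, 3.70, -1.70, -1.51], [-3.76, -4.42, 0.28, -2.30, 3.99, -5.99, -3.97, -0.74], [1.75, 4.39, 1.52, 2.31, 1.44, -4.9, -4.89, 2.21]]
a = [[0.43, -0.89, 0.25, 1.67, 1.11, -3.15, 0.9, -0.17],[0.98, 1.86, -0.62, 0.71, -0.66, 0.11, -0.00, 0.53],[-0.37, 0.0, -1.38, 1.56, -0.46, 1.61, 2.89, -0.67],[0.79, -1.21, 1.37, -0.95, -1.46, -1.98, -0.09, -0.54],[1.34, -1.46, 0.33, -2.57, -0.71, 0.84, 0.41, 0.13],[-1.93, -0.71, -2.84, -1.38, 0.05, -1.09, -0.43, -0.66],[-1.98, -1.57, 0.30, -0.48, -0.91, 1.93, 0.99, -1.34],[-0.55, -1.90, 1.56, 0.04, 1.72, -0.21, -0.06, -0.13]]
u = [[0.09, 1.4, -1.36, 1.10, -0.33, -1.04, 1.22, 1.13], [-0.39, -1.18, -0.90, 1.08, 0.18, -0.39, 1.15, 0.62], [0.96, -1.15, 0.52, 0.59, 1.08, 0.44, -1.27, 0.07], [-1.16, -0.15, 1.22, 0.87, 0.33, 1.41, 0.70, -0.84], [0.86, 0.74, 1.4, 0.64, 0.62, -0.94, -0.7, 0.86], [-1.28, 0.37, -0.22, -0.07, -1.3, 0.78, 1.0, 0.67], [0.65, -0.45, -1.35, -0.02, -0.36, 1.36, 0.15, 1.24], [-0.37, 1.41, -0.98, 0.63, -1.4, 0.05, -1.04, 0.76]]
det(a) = 0.04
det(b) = 7.48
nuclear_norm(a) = 23.68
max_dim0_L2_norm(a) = 4.7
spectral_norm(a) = 5.33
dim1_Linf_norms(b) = [7.51, 6.12, 5.52, 5.68, 4.68, 5.76, 5.99, 4.9]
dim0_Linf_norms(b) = [5.76, 6.12, 7.51, 4.37, 5.27, 5.99, 4.89, 2.89]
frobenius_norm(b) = 25.85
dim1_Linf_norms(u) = [1.4, 1.18, 1.27, 1.41, 1.4, 1.3, 1.36, 1.41]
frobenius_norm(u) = 7.21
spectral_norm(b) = 16.27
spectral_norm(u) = 4.29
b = u @ a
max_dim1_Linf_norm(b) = 7.51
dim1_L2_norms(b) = [8.37, 10.05, 7.6, 11.16, 8.24, 7.42, 10.35, 9.21]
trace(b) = -6.60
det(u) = -9.74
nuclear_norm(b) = 56.21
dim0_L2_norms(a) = [3.41, 3.8, 3.86, 3.92, 2.88, 4.7, 3.24, 1.82]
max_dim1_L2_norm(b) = 11.16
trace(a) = -0.98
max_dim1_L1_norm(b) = 29.7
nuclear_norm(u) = 17.61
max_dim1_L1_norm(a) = 9.5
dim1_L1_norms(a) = [8.57, 5.47, 8.94, 8.39, 7.79, 9.09, 9.5, 6.17]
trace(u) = 2.61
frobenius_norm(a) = 10.03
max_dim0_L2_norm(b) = 11.62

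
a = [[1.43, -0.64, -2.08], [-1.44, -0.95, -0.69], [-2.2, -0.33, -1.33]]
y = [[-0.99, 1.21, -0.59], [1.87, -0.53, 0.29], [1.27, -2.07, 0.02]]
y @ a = [[-1.86, -0.32, 2.01], [2.8, -0.79, -3.91], [4.75, 1.15, -1.24]]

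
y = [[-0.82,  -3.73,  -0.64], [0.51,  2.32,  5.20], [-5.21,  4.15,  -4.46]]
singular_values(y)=[8.44, 6.0, 2.17]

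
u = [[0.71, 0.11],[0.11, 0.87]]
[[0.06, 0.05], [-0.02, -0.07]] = u @[[0.09,0.09], [-0.04,-0.09]]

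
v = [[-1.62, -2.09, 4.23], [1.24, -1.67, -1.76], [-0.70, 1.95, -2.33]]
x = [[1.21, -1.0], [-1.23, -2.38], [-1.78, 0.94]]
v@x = [[-6.92,10.57], [6.69,1.08], [0.90,-6.13]]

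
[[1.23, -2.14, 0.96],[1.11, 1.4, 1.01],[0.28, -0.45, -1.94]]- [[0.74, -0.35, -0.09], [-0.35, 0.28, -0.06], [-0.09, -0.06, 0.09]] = [[0.49, -1.79, 1.05], [1.46, 1.12, 1.07], [0.37, -0.39, -2.03]]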